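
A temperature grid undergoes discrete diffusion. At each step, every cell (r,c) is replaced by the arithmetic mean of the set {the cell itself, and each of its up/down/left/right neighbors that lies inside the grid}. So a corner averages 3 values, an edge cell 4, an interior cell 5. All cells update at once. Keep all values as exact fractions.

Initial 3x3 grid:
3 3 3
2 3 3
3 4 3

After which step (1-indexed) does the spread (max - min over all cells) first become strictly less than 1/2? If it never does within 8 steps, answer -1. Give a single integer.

Step 1: max=10/3, min=8/3, spread=2/3
Step 2: max=115/36, min=101/36, spread=7/18
  -> spread < 1/2 first at step 2
Step 3: max=1357/432, min=1235/432, spread=61/216
Step 4: max=16063/5184, min=15041/5184, spread=511/2592
Step 5: max=190933/62208, min=182315/62208, spread=4309/31104
Step 6: max=2275783/746496, min=2203193/746496, spread=36295/373248
Step 7: max=27179629/8957952, min=26568083/8957952, spread=305773/4478976
Step 8: max=325062223/107495424, min=319910321/107495424, spread=2575951/53747712

Answer: 2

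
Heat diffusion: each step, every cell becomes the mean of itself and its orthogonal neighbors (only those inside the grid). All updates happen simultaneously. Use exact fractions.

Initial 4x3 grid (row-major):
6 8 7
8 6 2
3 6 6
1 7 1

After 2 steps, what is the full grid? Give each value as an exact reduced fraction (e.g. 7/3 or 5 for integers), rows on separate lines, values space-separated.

Answer: 119/18 103/16 53/9
283/48 587/100 31/6
1171/240 118/25 289/60
143/36 1061/240 73/18

Derivation:
After step 1:
  22/3 27/4 17/3
  23/4 6 21/4
  9/2 28/5 15/4
  11/3 15/4 14/3
After step 2:
  119/18 103/16 53/9
  283/48 587/100 31/6
  1171/240 118/25 289/60
  143/36 1061/240 73/18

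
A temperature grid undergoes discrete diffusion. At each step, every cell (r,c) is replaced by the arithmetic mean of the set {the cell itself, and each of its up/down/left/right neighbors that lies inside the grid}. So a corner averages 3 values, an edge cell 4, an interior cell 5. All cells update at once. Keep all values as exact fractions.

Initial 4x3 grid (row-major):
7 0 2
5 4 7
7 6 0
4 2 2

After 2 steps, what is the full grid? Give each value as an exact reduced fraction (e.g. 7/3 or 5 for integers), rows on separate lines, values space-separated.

After step 1:
  4 13/4 3
  23/4 22/5 13/4
  11/2 19/5 15/4
  13/3 7/2 4/3
After step 2:
  13/3 293/80 19/6
  393/80 409/100 18/5
  1163/240 419/100 91/30
  40/9 389/120 103/36

Answer: 13/3 293/80 19/6
393/80 409/100 18/5
1163/240 419/100 91/30
40/9 389/120 103/36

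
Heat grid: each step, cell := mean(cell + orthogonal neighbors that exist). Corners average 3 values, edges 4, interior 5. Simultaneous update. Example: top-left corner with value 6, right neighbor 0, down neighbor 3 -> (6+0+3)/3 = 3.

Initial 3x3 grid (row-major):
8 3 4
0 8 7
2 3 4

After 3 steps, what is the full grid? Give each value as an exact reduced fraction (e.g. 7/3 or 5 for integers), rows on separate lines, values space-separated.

After step 1:
  11/3 23/4 14/3
  9/2 21/5 23/4
  5/3 17/4 14/3
After step 2:
  167/36 1097/240 97/18
  421/120 489/100 1157/240
  125/36 887/240 44/9
After step 3:
  9157/2160 70159/14400 5321/1080
  29717/7200 25783/6000 71959/14400
  7687/2160 61009/14400 2413/540

Answer: 9157/2160 70159/14400 5321/1080
29717/7200 25783/6000 71959/14400
7687/2160 61009/14400 2413/540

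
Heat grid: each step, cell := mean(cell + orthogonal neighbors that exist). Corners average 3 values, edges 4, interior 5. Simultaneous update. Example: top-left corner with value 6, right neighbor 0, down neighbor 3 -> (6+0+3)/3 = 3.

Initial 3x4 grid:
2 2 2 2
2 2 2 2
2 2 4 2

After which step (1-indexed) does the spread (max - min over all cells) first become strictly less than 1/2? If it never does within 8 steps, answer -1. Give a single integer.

Step 1: max=8/3, min=2, spread=2/3
Step 2: max=151/60, min=2, spread=31/60
Step 3: max=1291/540, min=2, spread=211/540
  -> spread < 1/2 first at step 3
Step 4: max=124897/54000, min=1847/900, spread=14077/54000
Step 5: max=1112407/486000, min=111683/54000, spread=5363/24300
Step 6: max=32900809/14580000, min=62869/30000, spread=93859/583200
Step 7: max=1959874481/874800000, min=102536467/48600000, spread=4568723/34992000
Step 8: max=116756435629/52488000000, min=3097618889/1458000000, spread=8387449/83980800

Answer: 3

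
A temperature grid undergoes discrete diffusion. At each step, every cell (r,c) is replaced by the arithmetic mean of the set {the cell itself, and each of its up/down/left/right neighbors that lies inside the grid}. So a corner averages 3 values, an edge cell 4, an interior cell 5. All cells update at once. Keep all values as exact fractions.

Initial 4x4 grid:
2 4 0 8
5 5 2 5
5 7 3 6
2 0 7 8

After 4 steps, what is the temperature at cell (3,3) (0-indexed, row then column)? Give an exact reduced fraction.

Step 1: cell (3,3) = 7
Step 2: cell (3,3) = 17/3
Step 3: cell (3,3) = 791/144
Step 4: cell (3,3) = 22013/4320
Full grid after step 4:
  243331/64800 831823/216000 844727/216000 68669/16200
  427949/108000 705613/180000 48503/11250 968357/216000
  424081/108000 382069/90000 272063/60000 120373/24000
  130393/32400 226073/54000 9629/2000 22013/4320

Answer: 22013/4320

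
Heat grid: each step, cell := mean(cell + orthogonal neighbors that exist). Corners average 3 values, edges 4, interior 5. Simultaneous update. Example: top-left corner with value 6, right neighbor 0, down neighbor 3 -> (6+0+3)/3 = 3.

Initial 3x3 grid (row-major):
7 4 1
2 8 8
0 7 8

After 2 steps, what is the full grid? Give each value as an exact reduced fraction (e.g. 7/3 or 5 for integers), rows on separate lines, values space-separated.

Answer: 163/36 73/15 187/36
1043/240 541/100 481/80
13/3 1333/240 59/9

Derivation:
After step 1:
  13/3 5 13/3
  17/4 29/5 25/4
  3 23/4 23/3
After step 2:
  163/36 73/15 187/36
  1043/240 541/100 481/80
  13/3 1333/240 59/9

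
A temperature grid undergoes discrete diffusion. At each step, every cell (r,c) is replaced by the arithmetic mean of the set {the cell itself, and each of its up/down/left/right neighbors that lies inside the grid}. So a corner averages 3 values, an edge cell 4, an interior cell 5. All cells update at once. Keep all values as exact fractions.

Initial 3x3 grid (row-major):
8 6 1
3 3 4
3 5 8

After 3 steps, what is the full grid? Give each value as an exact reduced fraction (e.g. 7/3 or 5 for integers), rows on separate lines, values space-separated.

Answer: 9907/2160 31877/7200 4661/1080
64129/14400 13349/3000 7913/1800
2383/540 64579/14400 9907/2160

Derivation:
After step 1:
  17/3 9/2 11/3
  17/4 21/5 4
  11/3 19/4 17/3
After step 2:
  173/36 541/120 73/18
  1067/240 217/50 263/60
  38/9 1097/240 173/36
After step 3:
  9907/2160 31877/7200 4661/1080
  64129/14400 13349/3000 7913/1800
  2383/540 64579/14400 9907/2160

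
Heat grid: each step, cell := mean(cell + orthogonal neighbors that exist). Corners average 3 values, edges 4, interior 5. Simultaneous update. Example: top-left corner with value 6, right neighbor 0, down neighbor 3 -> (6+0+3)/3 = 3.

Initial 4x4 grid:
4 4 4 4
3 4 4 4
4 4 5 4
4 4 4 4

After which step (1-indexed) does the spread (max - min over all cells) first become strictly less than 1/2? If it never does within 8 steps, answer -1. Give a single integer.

Answer: 2

Derivation:
Step 1: max=17/4, min=11/3, spread=7/12
Step 2: max=211/50, min=449/120, spread=287/600
  -> spread < 1/2 first at step 2
Step 3: max=9967/2400, min=4109/1080, spread=7523/21600
Step 4: max=44771/10800, min=125261/32400, spread=2263/8100
Step 5: max=53393/12960, min=3774683/972000, spread=7181/30375
Step 6: max=7993093/1944000, min=114090863/29160000, spread=1451383/7290000
Step 7: max=1194116567/291600000, min=3435854129/874800000, spread=36623893/218700000
Step 8: max=35732882681/8748000000, min=103503853631/26244000000, spread=923698603/6561000000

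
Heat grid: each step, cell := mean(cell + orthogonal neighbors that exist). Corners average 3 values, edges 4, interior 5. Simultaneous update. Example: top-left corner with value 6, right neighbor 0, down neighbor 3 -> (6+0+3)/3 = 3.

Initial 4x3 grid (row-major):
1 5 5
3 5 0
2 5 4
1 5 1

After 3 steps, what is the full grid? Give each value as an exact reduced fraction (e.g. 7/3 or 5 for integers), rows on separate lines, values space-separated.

Answer: 1171/360 12559/3600 1859/540
3893/1200 9937/3000 6227/1800
10919/3600 3319/1000 5747/1800
3311/1080 613/200 1733/540

Derivation:
After step 1:
  3 4 10/3
  11/4 18/5 7/2
  11/4 21/5 5/2
  8/3 3 10/3
After step 2:
  13/4 209/60 65/18
  121/40 361/100 97/30
  371/120 321/100 203/60
  101/36 33/10 53/18
After step 3:
  1171/360 12559/3600 1859/540
  3893/1200 9937/3000 6227/1800
  10919/3600 3319/1000 5747/1800
  3311/1080 613/200 1733/540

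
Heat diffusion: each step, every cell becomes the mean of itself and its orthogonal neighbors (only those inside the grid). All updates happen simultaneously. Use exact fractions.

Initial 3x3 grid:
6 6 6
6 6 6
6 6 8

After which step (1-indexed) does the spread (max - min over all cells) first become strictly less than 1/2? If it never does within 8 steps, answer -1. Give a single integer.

Answer: 3

Derivation:
Step 1: max=20/3, min=6, spread=2/3
Step 2: max=59/9, min=6, spread=5/9
Step 3: max=689/108, min=6, spread=41/108
  -> spread < 1/2 first at step 3
Step 4: max=41011/6480, min=1091/180, spread=347/1296
Step 5: max=2439737/388800, min=10957/1800, spread=2921/15552
Step 6: max=145796539/23328000, min=1321483/216000, spread=24611/186624
Step 7: max=8716802033/1399680000, min=29816741/4860000, spread=207329/2239488
Step 8: max=521914752451/83980800000, min=1594001599/259200000, spread=1746635/26873856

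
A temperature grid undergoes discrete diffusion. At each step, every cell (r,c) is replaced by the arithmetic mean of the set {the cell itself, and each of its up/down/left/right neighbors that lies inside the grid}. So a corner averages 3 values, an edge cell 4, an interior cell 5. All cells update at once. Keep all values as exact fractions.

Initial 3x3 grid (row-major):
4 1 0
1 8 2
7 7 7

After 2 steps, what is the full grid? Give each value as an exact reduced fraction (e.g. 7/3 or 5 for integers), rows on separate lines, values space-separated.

After step 1:
  2 13/4 1
  5 19/5 17/4
  5 29/4 16/3
After step 2:
  41/12 201/80 17/6
  79/20 471/100 863/240
  23/4 1283/240 101/18

Answer: 41/12 201/80 17/6
79/20 471/100 863/240
23/4 1283/240 101/18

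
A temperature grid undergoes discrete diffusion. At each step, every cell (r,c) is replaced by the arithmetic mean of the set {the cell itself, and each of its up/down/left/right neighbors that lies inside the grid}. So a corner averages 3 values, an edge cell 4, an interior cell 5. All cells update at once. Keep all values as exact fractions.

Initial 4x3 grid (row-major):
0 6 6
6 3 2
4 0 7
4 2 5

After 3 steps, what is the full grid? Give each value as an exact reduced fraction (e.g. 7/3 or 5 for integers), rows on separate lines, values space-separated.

After step 1:
  4 15/4 14/3
  13/4 17/5 9/2
  7/2 16/5 7/2
  10/3 11/4 14/3
After step 2:
  11/3 949/240 155/36
  283/80 181/50 241/60
  797/240 327/100 119/30
  115/36 279/80 131/36
After step 3:
  1339/360 55967/14400 8839/2160
  2829/800 11039/3000 7159/1800
  23981/7200 3533/1000 13403/3600
  3601/1080 16309/4800 7987/2160

Answer: 1339/360 55967/14400 8839/2160
2829/800 11039/3000 7159/1800
23981/7200 3533/1000 13403/3600
3601/1080 16309/4800 7987/2160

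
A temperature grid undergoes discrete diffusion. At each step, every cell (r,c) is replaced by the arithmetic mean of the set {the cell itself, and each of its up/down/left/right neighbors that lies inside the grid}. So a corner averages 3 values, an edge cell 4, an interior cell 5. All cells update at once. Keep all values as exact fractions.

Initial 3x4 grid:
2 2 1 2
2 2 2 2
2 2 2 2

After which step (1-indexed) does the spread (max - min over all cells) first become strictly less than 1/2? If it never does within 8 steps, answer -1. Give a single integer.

Answer: 1

Derivation:
Step 1: max=2, min=5/3, spread=1/3
  -> spread < 1/2 first at step 1
Step 2: max=2, min=209/120, spread=31/120
Step 3: max=2, min=1949/1080, spread=211/1080
Step 4: max=3553/1800, min=199103/108000, spread=14077/108000
Step 5: max=212317/108000, min=1803593/972000, spread=5363/48600
Step 6: max=117131/60000, min=54579191/29160000, spread=93859/1166400
Step 7: max=189063533/97200000, min=3288925519/1749600000, spread=4568723/69984000
Step 8: max=5650381111/2916000000, min=198171564371/104976000000, spread=8387449/167961600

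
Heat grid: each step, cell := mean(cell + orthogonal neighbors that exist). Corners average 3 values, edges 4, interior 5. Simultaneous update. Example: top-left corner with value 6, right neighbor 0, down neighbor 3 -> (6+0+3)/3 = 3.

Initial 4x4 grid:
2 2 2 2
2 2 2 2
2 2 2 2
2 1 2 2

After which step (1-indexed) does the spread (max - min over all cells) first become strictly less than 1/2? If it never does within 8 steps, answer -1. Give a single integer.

Answer: 1

Derivation:
Step 1: max=2, min=5/3, spread=1/3
  -> spread < 1/2 first at step 1
Step 2: max=2, min=209/120, spread=31/120
Step 3: max=2, min=1949/1080, spread=211/1080
Step 4: max=2, min=199157/108000, spread=16843/108000
Step 5: max=17921/9000, min=1805357/972000, spread=130111/972000
Step 6: max=1072841/540000, min=54677633/29160000, spread=3255781/29160000
Step 7: max=1068893/540000, min=1649246309/874800000, spread=82360351/874800000
Step 8: max=191893559/97200000, min=49736683109/26244000000, spread=2074577821/26244000000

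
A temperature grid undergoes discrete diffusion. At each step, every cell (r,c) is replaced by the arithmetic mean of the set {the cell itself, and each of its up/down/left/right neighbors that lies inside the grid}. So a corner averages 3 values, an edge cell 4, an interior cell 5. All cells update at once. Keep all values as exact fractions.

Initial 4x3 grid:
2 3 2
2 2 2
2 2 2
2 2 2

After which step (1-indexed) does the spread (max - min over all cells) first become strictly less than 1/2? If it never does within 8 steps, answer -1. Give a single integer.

Answer: 1

Derivation:
Step 1: max=7/3, min=2, spread=1/3
  -> spread < 1/2 first at step 1
Step 2: max=547/240, min=2, spread=67/240
Step 3: max=4757/2160, min=2, spread=437/2160
Step 4: max=1885531/864000, min=2009/1000, spread=29951/172800
Step 5: max=16767821/7776000, min=6829/3375, spread=206761/1555200
Step 6: max=6676995571/3110400000, min=10965671/5400000, spread=14430763/124416000
Step 7: max=398355741689/186624000000, min=881652727/432000000, spread=139854109/1492992000
Step 8: max=23817351890251/11197440000000, min=79611228977/38880000000, spread=7114543559/89579520000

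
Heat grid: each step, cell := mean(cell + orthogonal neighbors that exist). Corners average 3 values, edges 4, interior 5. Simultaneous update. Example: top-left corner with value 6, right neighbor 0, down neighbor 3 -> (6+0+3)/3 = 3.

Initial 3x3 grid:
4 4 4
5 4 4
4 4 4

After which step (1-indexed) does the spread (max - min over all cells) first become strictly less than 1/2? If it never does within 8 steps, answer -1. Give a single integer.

Step 1: max=13/3, min=4, spread=1/3
  -> spread < 1/2 first at step 1
Step 2: max=1027/240, min=4, spread=67/240
Step 3: max=9077/2160, min=807/200, spread=1807/10800
Step 4: max=3613963/864000, min=21961/5400, spread=33401/288000
Step 5: max=32333933/7776000, min=2203391/540000, spread=3025513/38880000
Step 6: max=12906526867/3110400000, min=117955949/28800000, spread=53531/995328
Step 7: max=772528925849/186624000000, min=31895116051/7776000000, spread=450953/11943936
Step 8: max=46298663560603/11197440000000, min=3833488610519/933120000000, spread=3799043/143327232

Answer: 1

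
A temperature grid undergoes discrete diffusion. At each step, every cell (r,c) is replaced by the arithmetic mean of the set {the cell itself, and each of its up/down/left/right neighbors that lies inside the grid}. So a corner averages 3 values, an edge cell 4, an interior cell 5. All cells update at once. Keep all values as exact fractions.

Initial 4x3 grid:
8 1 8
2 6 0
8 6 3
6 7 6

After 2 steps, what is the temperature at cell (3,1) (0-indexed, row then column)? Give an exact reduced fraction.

Answer: 295/48

Derivation:
Step 1: cell (3,1) = 25/4
Step 2: cell (3,1) = 295/48
Full grid after step 2:
  185/36 185/48 13/3
  109/24 5 7/2
  49/8 49/10 29/6
  25/4 295/48 46/9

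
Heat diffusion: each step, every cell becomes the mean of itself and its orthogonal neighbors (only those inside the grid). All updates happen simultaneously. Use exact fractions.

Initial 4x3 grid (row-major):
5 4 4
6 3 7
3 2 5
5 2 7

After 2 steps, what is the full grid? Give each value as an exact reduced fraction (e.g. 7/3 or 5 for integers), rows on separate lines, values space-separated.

Answer: 53/12 23/5 55/12
353/80 102/25 97/20
175/48 413/100 53/12
34/9 15/4 167/36

Derivation:
After step 1:
  5 4 5
  17/4 22/5 19/4
  4 3 21/4
  10/3 4 14/3
After step 2:
  53/12 23/5 55/12
  353/80 102/25 97/20
  175/48 413/100 53/12
  34/9 15/4 167/36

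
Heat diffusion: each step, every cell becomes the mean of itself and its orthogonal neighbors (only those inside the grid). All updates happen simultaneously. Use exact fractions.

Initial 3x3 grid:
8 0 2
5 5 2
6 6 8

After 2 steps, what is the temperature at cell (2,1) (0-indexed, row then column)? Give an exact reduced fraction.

Step 1: cell (2,1) = 25/4
Step 2: cell (2,1) = 417/80
Full grid after step 2:
  169/36 781/240 28/9
  49/10 477/100 871/240
  215/36 417/80 95/18

Answer: 417/80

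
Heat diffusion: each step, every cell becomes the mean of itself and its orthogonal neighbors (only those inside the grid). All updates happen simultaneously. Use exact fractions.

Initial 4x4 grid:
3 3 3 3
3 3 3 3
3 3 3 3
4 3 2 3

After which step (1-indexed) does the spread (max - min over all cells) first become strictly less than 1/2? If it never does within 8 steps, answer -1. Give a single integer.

Step 1: max=10/3, min=8/3, spread=2/3
Step 2: max=115/36, min=673/240, spread=281/720
  -> spread < 1/2 first at step 2
Step 3: max=337/108, min=6103/2160, spread=637/2160
Step 4: max=49847/16200, min=185893/64800, spread=2699/12960
Step 5: max=1483559/486000, min=5619919/1944000, spread=314317/1944000
Step 6: max=118091287/38880000, min=169818301/58320000, spread=14637259/116640000
Step 7: max=17647891343/5832000000, min=5119242703/1749600000, spread=1751246999/17496000000
Step 8: max=176038812857/58320000000, min=154190222293/52488000000, spread=42447092783/524880000000

Answer: 2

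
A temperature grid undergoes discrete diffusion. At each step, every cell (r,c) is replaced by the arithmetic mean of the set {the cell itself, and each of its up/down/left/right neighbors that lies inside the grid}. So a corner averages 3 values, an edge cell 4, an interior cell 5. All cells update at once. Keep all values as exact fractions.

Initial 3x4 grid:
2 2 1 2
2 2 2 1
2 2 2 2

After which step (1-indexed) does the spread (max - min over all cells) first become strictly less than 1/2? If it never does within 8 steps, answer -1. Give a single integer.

Answer: 2

Derivation:
Step 1: max=2, min=4/3, spread=2/3
Step 2: max=2, min=127/80, spread=33/80
  -> spread < 1/2 first at step 2
Step 3: max=2, min=3461/2160, spread=859/2160
Step 4: max=3521/1800, min=217597/129600, spread=7183/25920
Step 5: max=209789/108000, min=13212923/7776000, spread=378377/1555200
Step 6: max=2070211/1080000, min=807458377/466560000, spread=3474911/18662400
Step 7: max=184946011/97200000, min=48904399643/27993600000, spread=174402061/1119744000
Step 8: max=22016183273/11664000000, min=2961947433937/1679616000000, spread=1667063659/13436928000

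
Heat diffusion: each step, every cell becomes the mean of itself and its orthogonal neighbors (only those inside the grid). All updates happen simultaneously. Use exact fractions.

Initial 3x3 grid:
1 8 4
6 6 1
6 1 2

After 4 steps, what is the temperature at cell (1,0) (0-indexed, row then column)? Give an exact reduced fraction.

Step 1: cell (1,0) = 19/4
Step 2: cell (1,0) = 1109/240
Step 3: cell (1,0) = 64483/14400
Step 4: cell (1,0) = 3742901/864000
Full grid after step 4:
  97963/21600 3712901/864000 130207/32400
  3742901/864000 80909/20000 3207151/864000
  264989/64800 3243901/864000 112957/32400

Answer: 3742901/864000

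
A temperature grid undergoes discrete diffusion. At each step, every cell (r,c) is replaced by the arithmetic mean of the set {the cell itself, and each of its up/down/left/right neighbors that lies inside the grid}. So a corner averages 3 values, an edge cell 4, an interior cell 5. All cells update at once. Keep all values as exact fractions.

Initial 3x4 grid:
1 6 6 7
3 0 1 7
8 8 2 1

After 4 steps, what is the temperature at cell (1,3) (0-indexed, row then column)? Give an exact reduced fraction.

Answer: 148841/36000

Derivation:
Step 1: cell (1,3) = 4
Step 2: cell (1,3) = 43/10
Step 3: cell (1,3) = 2509/600
Step 4: cell (1,3) = 148841/36000
Full grid after step 4:
  243833/64800 846071/216000 901231/216000 284953/64800
  212959/54000 699103/180000 241151/60000 148841/36000
  131629/32400 432223/108000 416803/108000 31591/8100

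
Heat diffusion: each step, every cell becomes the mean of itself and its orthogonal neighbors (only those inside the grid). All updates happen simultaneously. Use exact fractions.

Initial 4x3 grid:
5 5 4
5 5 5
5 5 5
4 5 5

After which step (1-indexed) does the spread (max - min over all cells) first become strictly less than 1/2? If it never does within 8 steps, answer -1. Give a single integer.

Step 1: max=5, min=14/3, spread=1/3
  -> spread < 1/2 first at step 1
Step 2: max=79/16, min=85/18, spread=31/144
Step 3: max=353/72, min=1039/216, spread=5/54
Step 4: max=7819/1600, min=125383/25920, spread=803/16200
Step 5: max=2528729/518400, min=7549787/1555200, spread=91/3888
Step 6: max=63164119/12960000, min=453676933/93312000, spread=5523619/466560000
Step 7: max=3030598583/622080000, min=27242587247/5598720000, spread=205/34992
Step 8: max=545387765791/111974400000, min=1635179097373/335923200000, spread=4921/1679616

Answer: 1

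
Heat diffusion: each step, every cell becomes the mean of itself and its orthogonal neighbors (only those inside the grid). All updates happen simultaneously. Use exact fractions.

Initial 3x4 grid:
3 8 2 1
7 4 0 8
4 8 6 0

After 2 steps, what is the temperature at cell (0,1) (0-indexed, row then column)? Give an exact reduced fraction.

Step 1: cell (0,1) = 17/4
Step 2: cell (0,1) = 23/5
Full grid after step 2:
  59/12 23/5 11/3 26/9
  667/120 473/100 179/50 175/48
  49/9 311/60 53/12 125/36

Answer: 23/5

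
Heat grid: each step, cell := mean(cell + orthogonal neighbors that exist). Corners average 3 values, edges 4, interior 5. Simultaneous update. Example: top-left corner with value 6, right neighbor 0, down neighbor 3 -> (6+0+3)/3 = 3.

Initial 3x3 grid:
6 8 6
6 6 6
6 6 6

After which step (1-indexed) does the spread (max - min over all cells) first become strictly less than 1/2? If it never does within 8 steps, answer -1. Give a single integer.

Answer: 3

Derivation:
Step 1: max=20/3, min=6, spread=2/3
Step 2: max=787/120, min=6, spread=67/120
Step 3: max=6917/1080, min=607/100, spread=1807/5400
  -> spread < 1/2 first at step 3
Step 4: max=2749963/432000, min=16561/2700, spread=33401/144000
Step 5: max=24557933/3888000, min=1663391/270000, spread=3025513/19440000
Step 6: max=9796126867/1555200000, min=89155949/14400000, spread=53531/497664
Step 7: max=585904925849/93312000000, min=24119116051/3888000000, spread=450953/5971968
Step 8: max=35101223560603/5598720000000, min=2900368610519/466560000000, spread=3799043/71663616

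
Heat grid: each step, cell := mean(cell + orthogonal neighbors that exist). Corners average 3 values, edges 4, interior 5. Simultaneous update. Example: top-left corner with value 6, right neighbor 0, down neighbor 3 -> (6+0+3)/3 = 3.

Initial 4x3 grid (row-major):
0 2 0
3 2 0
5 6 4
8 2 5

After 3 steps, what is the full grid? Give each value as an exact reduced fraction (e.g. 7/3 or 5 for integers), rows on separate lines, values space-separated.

After step 1:
  5/3 1 2/3
  5/2 13/5 3/2
  11/2 19/5 15/4
  5 21/4 11/3
After step 2:
  31/18 89/60 19/18
  46/15 57/25 511/240
  21/5 209/50 763/240
  21/4 1063/240 38/9
After step 3:
  1129/540 5887/3600 3361/2160
  5071/1800 15767/6000 15559/7200
  5009/1200 10961/3000 24679/7200
  3331/720 65093/14400 4259/1080

Answer: 1129/540 5887/3600 3361/2160
5071/1800 15767/6000 15559/7200
5009/1200 10961/3000 24679/7200
3331/720 65093/14400 4259/1080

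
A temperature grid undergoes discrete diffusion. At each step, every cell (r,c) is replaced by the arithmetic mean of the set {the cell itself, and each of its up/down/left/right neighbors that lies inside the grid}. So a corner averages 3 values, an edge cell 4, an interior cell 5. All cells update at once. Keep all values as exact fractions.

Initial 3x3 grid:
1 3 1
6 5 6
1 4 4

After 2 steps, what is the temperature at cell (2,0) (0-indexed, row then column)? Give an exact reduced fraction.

Step 1: cell (2,0) = 11/3
Step 2: cell (2,0) = 125/36
Full grid after step 2:
  109/36 419/120 59/18
  301/80 361/100 21/5
  125/36 499/120 73/18

Answer: 125/36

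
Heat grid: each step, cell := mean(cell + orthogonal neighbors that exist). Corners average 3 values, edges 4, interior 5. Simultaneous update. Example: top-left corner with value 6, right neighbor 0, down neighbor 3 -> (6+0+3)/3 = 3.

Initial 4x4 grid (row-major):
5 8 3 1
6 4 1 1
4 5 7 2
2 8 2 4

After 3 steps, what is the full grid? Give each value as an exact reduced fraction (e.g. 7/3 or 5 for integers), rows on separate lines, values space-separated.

Answer: 10973/2160 32681/7200 24049/7200 1393/540
17893/3600 26627/6000 5317/1500 18619/7200
16829/3600 13847/3000 22111/6000 23587/7200
5093/1080 7957/1800 7573/1800 7489/2160

Derivation:
After step 1:
  19/3 5 13/4 5/3
  19/4 24/5 16/5 5/4
  17/4 28/5 17/5 7/2
  14/3 17/4 21/4 8/3
After step 2:
  193/36 1163/240 787/240 37/18
  151/30 467/100 159/50 577/240
  289/60 223/50 419/100 649/240
  79/18 593/120 467/120 137/36
After step 3:
  10973/2160 32681/7200 24049/7200 1393/540
  17893/3600 26627/6000 5317/1500 18619/7200
  16829/3600 13847/3000 22111/6000 23587/7200
  5093/1080 7957/1800 7573/1800 7489/2160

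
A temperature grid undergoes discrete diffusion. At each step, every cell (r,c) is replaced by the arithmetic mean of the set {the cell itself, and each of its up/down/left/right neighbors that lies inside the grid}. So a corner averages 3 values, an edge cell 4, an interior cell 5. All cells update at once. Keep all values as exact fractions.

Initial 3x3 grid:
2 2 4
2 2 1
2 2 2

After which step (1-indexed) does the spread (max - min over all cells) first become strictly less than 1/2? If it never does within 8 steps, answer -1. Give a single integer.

Step 1: max=5/2, min=5/3, spread=5/6
Step 2: max=85/36, min=28/15, spread=89/180
  -> spread < 1/2 first at step 2
Step 3: max=15833/7200, min=349/180, spread=1873/7200
Step 4: max=280381/129600, min=106597/54000, spread=122741/648000
Step 5: max=54926897/25920000, min=143879/72000, spread=3130457/25920000
Step 6: max=982307029/466560000, min=98232637/48600000, spread=196368569/2332800000
Step 7: max=58476470063/27993600000, min=4736699849/2332800000, spread=523543/8957952
Step 8: max=3496516378861/1679616000000, min=47605568413/23328000000, spread=4410589/107495424

Answer: 2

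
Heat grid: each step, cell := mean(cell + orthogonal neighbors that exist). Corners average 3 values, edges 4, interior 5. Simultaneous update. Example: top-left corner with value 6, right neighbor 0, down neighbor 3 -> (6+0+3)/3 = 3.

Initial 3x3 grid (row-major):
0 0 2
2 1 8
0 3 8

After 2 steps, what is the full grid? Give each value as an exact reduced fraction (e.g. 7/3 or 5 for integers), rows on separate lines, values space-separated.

Answer: 13/18 151/80 53/18
353/240 241/100 1033/240
65/36 69/20 169/36

Derivation:
After step 1:
  2/3 3/4 10/3
  3/4 14/5 19/4
  5/3 3 19/3
After step 2:
  13/18 151/80 53/18
  353/240 241/100 1033/240
  65/36 69/20 169/36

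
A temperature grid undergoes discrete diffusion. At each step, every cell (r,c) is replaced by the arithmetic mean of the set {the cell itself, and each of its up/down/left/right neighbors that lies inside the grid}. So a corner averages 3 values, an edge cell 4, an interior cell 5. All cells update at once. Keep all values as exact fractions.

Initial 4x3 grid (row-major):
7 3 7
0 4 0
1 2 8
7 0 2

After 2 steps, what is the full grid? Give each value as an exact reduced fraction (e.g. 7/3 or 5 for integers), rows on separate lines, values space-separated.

After step 1:
  10/3 21/4 10/3
  3 9/5 19/4
  5/2 3 3
  8/3 11/4 10/3
After step 2:
  139/36 823/240 40/9
  319/120 89/25 773/240
  67/24 261/100 169/48
  95/36 47/16 109/36

Answer: 139/36 823/240 40/9
319/120 89/25 773/240
67/24 261/100 169/48
95/36 47/16 109/36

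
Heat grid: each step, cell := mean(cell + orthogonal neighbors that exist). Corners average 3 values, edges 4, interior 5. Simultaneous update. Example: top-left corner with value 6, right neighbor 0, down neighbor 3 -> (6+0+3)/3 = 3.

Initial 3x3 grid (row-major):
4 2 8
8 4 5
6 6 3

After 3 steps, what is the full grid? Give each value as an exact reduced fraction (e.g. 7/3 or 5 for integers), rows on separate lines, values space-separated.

Answer: 545/108 7007/1440 349/72
7537/1440 2031/400 3511/720
2357/432 14879/2880 2159/432

Derivation:
After step 1:
  14/3 9/2 5
  11/2 5 5
  20/3 19/4 14/3
After step 2:
  44/9 115/24 29/6
  131/24 99/20 59/12
  203/36 253/48 173/36
After step 3:
  545/108 7007/1440 349/72
  7537/1440 2031/400 3511/720
  2357/432 14879/2880 2159/432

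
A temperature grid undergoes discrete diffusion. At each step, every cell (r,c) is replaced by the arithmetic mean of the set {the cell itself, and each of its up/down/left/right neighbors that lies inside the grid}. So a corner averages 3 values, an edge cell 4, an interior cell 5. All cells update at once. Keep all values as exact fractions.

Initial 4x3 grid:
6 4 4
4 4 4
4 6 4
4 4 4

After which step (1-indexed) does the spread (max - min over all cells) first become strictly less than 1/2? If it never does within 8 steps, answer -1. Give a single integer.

Step 1: max=14/3, min=4, spread=2/3
Step 2: max=41/9, min=25/6, spread=7/18
  -> spread < 1/2 first at step 2
Step 3: max=4847/1080, min=5093/1200, spread=2633/10800
Step 4: max=239479/54000, min=154261/36000, spread=647/4320
Step 5: max=17166617/3888000, min=5570539/1296000, spread=455/3888
Step 6: max=1024744603/233280000, min=335379101/77760000, spread=186073/2332800
Step 7: max=61348037177/13996800000, min=20143818559/4665600000, spread=1833163/27993600
Step 8: max=3672607033243/839808000000, min=1210734609581/279936000000, spread=80806409/1679616000

Answer: 2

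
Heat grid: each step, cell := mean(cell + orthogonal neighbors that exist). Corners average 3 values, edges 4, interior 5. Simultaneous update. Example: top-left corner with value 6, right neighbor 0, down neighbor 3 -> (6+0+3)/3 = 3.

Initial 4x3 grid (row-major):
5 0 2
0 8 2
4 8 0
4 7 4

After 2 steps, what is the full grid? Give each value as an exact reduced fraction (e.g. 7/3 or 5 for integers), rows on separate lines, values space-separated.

After step 1:
  5/3 15/4 4/3
  17/4 18/5 3
  4 27/5 7/2
  5 23/4 11/3
After step 2:
  29/9 207/80 97/36
  811/240 4 343/120
  373/80 89/20 467/120
  59/12 1189/240 155/36

Answer: 29/9 207/80 97/36
811/240 4 343/120
373/80 89/20 467/120
59/12 1189/240 155/36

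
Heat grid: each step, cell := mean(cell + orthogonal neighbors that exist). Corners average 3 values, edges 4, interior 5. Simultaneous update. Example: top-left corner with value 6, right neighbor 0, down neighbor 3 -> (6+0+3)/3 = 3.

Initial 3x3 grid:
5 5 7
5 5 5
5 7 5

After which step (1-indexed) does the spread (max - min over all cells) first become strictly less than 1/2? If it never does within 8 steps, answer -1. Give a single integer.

Step 1: max=17/3, min=5, spread=2/3
Step 2: max=667/120, min=31/6, spread=47/120
  -> spread < 1/2 first at step 2
Step 3: max=3001/540, min=211/40, spread=61/216
Step 4: max=178637/32400, min=114833/21600, spread=511/2592
Step 5: max=10679089/1944000, min=6939851/1296000, spread=4309/31104
Step 6: max=638183633/116640000, min=139298099/25920000, spread=36295/373248
Step 7: max=38201043901/6998400000, min=25148849059/4665600000, spread=305773/4478976
Step 8: max=2287617511397/419904000000, min=1511661929473/279936000000, spread=2575951/53747712

Answer: 2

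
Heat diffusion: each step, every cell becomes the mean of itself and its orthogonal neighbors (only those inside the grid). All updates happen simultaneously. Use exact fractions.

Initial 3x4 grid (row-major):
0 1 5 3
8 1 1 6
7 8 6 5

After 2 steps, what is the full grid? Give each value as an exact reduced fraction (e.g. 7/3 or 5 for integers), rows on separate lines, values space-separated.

Answer: 35/12 221/80 763/240 131/36
277/60 377/100 377/100 1073/240
103/18 659/120 599/120 173/36

Derivation:
After step 1:
  3 7/4 5/2 14/3
  4 19/5 19/5 15/4
  23/3 11/2 5 17/3
After step 2:
  35/12 221/80 763/240 131/36
  277/60 377/100 377/100 1073/240
  103/18 659/120 599/120 173/36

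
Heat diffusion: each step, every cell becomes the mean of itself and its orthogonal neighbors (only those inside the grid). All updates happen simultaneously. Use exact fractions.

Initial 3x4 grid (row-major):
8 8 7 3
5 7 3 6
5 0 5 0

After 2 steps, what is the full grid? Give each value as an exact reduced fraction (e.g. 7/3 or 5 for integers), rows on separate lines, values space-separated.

Answer: 83/12 487/80 1421/240 163/36
1271/240 141/25 409/100 22/5
83/18 851/240 931/240 26/9

Derivation:
After step 1:
  7 15/2 21/4 16/3
  25/4 23/5 28/5 3
  10/3 17/4 2 11/3
After step 2:
  83/12 487/80 1421/240 163/36
  1271/240 141/25 409/100 22/5
  83/18 851/240 931/240 26/9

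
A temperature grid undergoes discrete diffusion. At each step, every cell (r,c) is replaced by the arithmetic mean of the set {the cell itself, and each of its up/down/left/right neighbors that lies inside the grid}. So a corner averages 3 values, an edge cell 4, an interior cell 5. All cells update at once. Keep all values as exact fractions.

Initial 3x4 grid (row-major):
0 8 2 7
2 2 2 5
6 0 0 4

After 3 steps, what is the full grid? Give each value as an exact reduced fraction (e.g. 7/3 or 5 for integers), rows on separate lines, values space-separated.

After step 1:
  10/3 3 19/4 14/3
  5/2 14/5 11/5 9/2
  8/3 2 3/2 3
After step 2:
  53/18 833/240 877/240 167/36
  113/40 5/2 63/20 431/120
  43/18 269/120 87/40 3
After step 3:
  6653/2160 905/288 5369/1440 8557/2160
  1279/480 227/80 3617/1200 5177/1440
  671/270 335/144 317/120 263/90

Answer: 6653/2160 905/288 5369/1440 8557/2160
1279/480 227/80 3617/1200 5177/1440
671/270 335/144 317/120 263/90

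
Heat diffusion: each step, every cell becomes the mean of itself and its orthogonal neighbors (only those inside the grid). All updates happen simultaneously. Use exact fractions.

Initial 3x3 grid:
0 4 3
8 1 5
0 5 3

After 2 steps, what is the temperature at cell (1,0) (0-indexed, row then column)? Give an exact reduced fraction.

Step 1: cell (1,0) = 9/4
Step 2: cell (1,0) = 911/240
Full grid after step 2:
  11/4 73/20 3
  911/240 141/50 239/60
  53/18 931/240 115/36

Answer: 911/240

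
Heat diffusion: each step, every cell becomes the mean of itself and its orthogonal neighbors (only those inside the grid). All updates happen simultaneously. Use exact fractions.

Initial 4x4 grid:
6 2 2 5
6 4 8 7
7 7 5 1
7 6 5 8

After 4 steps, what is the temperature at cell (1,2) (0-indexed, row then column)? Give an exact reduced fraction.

Answer: 911881/180000

Derivation:
Step 1: cell (1,2) = 26/5
Step 2: cell (1,2) = 253/50
Step 3: cell (1,2) = 30211/6000
Step 4: cell (1,2) = 911881/180000
Full grid after step 4:
  323599/64800 1050931/216000 1030939/216000 310843/64800
  584213/108000 188081/36000 911881/180000 540287/108000
  127453/21600 205511/36000 975607/180000 565787/108000
  398329/64800 256733/43200 1208569/216000 349477/64800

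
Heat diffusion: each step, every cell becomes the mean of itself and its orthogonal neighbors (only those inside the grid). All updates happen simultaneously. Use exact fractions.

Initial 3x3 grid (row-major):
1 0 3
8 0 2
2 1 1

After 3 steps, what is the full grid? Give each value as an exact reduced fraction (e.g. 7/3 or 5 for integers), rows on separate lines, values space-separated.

Answer: 1709/720 3283/1800 1811/1080
33539/14400 12343/6000 3619/2400
5347/2160 749/400 1801/1080

Derivation:
After step 1:
  3 1 5/3
  11/4 11/5 3/2
  11/3 1 4/3
After step 2:
  9/4 59/30 25/18
  697/240 169/100 67/40
  89/36 41/20 23/18
After step 3:
  1709/720 3283/1800 1811/1080
  33539/14400 12343/6000 3619/2400
  5347/2160 749/400 1801/1080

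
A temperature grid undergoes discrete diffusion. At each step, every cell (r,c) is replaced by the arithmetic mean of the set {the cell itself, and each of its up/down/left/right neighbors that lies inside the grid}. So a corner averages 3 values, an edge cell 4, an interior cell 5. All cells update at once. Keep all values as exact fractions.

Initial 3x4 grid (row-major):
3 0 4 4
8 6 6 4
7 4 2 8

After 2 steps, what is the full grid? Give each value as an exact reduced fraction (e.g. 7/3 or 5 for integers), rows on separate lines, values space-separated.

After step 1:
  11/3 13/4 7/2 4
  6 24/5 22/5 11/2
  19/3 19/4 5 14/3
After step 2:
  155/36 913/240 303/80 13/3
  26/5 116/25 116/25 557/120
  205/36 1253/240 1129/240 91/18

Answer: 155/36 913/240 303/80 13/3
26/5 116/25 116/25 557/120
205/36 1253/240 1129/240 91/18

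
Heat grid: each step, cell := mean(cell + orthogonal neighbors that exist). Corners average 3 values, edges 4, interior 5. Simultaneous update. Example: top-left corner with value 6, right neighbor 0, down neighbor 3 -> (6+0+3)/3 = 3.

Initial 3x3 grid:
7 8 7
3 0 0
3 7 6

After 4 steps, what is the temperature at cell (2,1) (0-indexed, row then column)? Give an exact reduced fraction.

Answer: 219559/54000

Derivation:
Step 1: cell (2,1) = 4
Step 2: cell (2,1) = 61/15
Step 3: cell (2,1) = 7069/1800
Step 4: cell (2,1) = 219559/54000
Full grid after step 4:
  195919/43200 654449/144000 63673/14400
  3745319/864000 190441/45000 3653819/864000
  529207/129600 219559/54000 519307/129600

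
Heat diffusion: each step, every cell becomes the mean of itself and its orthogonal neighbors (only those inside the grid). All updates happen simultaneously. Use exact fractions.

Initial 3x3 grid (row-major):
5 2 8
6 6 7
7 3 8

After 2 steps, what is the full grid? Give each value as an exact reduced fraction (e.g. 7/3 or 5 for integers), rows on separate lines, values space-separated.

Answer: 187/36 401/80 109/18
307/60 293/50 1423/240
52/9 83/15 77/12

Derivation:
After step 1:
  13/3 21/4 17/3
  6 24/5 29/4
  16/3 6 6
After step 2:
  187/36 401/80 109/18
  307/60 293/50 1423/240
  52/9 83/15 77/12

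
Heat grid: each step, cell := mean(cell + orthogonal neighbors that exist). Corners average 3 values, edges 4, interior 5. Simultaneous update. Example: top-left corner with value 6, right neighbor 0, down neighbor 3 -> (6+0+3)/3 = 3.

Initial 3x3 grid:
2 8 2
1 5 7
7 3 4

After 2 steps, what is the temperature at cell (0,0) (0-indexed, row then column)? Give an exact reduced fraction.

Step 1: cell (0,0) = 11/3
Step 2: cell (0,0) = 35/9
Full grid after step 2:
  35/9 1103/240 173/36
  953/240 441/100 589/120
  73/18 1073/240 167/36

Answer: 35/9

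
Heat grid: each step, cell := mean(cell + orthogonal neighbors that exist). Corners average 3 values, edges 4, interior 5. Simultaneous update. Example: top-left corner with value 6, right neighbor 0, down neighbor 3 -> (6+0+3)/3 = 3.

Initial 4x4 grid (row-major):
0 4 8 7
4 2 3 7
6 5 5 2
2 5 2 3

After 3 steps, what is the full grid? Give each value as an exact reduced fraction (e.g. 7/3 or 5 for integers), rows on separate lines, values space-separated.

After step 1:
  8/3 7/2 11/2 22/3
  3 18/5 5 19/4
  17/4 23/5 17/5 17/4
  13/3 7/2 15/4 7/3
After step 2:
  55/18 229/60 16/3 211/36
  811/240 197/50 89/20 16/3
  971/240 387/100 21/5 221/60
  145/36 971/240 779/240 31/9
After step 3:
  7381/2160 14531/3600 3503/720 595/108
  25957/7200 23347/6000 6977/1500 3479/720
  27581/7200 12061/3000 23339/6000 2999/720
  4363/1080 27341/7200 5377/1440 7469/2160

Answer: 7381/2160 14531/3600 3503/720 595/108
25957/7200 23347/6000 6977/1500 3479/720
27581/7200 12061/3000 23339/6000 2999/720
4363/1080 27341/7200 5377/1440 7469/2160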